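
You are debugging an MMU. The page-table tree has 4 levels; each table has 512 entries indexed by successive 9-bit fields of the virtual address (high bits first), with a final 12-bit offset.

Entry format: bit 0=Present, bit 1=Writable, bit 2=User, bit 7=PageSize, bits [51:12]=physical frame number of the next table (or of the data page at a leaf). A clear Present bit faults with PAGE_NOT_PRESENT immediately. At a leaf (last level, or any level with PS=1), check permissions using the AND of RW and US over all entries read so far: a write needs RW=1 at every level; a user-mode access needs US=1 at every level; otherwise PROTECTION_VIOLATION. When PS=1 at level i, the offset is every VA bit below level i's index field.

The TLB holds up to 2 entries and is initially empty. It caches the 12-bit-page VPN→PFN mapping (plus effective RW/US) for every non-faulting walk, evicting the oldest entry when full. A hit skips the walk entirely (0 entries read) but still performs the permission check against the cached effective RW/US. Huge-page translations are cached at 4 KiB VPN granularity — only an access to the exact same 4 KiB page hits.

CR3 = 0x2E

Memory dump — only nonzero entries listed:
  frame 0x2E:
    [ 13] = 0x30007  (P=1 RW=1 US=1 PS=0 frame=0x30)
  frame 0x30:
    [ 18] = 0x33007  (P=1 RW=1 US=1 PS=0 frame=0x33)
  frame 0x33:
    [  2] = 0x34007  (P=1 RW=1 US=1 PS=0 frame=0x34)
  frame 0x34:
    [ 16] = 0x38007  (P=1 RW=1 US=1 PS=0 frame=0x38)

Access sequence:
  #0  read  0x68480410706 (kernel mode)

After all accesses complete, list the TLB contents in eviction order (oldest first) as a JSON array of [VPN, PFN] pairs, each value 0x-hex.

Per-access translation:
#0 VA=0x68480410706 (r,kernel):
  lvl0: tbl 0x2E, slot 13 ⇒ 0x30007 (P1/RW1/US1/PS0)
  lvl1: tbl 0x30, slot 18 ⇒ 0x33007 (P1/RW1/US1/PS0)
  lvl2: tbl 0x33, slot 2 ⇒ 0x34007 (P1/RW1/US1/PS0)
  lvl3: tbl 0x34, slot 16 ⇒ 0x38007 (P1/RW1/US1/PS0)
  → PA=0x38706  (4 entries read)

TLB: [["0x68480410", "0x38"]]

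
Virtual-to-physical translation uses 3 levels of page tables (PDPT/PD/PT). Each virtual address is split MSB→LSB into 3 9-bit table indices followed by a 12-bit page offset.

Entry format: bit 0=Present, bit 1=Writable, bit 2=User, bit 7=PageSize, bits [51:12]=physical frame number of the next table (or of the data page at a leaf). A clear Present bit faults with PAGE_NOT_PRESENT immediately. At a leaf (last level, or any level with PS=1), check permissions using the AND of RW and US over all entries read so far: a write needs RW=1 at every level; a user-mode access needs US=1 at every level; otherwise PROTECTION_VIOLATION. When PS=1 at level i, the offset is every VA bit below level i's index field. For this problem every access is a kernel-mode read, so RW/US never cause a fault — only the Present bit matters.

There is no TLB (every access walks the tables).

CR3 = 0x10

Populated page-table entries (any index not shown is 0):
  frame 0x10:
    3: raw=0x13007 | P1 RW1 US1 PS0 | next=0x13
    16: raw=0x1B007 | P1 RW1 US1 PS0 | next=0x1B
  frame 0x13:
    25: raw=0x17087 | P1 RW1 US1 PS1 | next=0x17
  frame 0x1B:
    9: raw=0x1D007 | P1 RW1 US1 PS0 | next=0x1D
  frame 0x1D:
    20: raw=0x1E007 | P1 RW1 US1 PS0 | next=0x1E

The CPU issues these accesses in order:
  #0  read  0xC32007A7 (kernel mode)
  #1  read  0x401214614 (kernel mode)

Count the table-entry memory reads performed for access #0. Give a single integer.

Walk each access:
#0 VA=0xC32007A7 (r,kernel):
  [0] read 0x10 idx=3: raw=0x13007 flags P=1 W=1 U=1 S=0
  [1] read 0x13 idx=25: raw=0x17087 flags P=1 W=1 U=1 S=1
  ⇒ phys 0x177A7 (huge @L1)  [2 reads]
#1 VA=0x401214614 (r,kernel):
  [0] read 0x10 idx=16: raw=0x1B007 flags P=1 W=1 U=1 S=0
  [1] read 0x1B idx=9: raw=0x1D007 flags P=1 W=1 U=1 S=0
  [2] read 0x1D idx=20: raw=0x1E007 flags P=1 W=1 U=1 S=0
  ⇒ phys 0x1E614  [3 reads]

Entries read for #0: 2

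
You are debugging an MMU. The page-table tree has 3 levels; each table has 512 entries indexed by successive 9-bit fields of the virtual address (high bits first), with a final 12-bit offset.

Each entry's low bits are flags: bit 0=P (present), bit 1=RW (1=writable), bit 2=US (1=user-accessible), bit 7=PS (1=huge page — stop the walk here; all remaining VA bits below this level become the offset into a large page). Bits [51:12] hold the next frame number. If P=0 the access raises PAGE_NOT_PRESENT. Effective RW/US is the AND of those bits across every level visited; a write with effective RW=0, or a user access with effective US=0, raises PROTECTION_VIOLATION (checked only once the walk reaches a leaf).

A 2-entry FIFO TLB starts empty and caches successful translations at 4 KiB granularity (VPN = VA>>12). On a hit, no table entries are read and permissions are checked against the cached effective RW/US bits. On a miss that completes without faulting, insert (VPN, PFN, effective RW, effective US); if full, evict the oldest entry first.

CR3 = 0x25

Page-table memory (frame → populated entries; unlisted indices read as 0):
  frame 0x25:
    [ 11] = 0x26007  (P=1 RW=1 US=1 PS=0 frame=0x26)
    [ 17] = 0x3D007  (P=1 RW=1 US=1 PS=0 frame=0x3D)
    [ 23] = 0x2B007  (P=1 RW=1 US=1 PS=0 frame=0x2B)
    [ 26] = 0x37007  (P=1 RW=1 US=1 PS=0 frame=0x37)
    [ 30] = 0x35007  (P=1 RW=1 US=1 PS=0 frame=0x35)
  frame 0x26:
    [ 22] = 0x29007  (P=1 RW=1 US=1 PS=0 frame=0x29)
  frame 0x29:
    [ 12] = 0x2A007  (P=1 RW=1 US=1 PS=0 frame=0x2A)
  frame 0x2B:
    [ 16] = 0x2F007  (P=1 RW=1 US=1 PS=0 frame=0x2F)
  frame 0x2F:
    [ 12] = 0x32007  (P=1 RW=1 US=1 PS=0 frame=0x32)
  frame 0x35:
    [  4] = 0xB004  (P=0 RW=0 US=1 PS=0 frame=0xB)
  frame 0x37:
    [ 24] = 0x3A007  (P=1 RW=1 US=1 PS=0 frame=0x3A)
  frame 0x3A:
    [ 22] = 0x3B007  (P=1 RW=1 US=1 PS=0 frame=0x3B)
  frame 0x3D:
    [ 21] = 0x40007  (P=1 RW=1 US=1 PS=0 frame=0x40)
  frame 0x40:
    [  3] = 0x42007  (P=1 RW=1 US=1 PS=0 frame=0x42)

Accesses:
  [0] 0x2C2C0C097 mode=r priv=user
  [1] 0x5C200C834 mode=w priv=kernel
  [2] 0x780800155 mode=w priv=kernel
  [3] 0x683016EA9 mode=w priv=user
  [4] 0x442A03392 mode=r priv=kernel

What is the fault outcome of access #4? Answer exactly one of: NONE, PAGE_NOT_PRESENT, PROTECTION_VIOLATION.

Per-access translation:
#0 VA=0x2C2C0C097 (r,user):
  [0] read 0x25 idx=11: raw=0x26007 flags P=1 W=1 U=1 S=0
  [1] read 0x26 idx=22: raw=0x29007 flags P=1 W=1 U=1 S=0
  [2] read 0x29 idx=12: raw=0x2A007 flags P=1 W=1 U=1 S=0
  ⇒ phys 0x2A097  [3 reads]
#1 VA=0x5C200C834 (w,kernel):
  [0] read 0x25 idx=23: raw=0x2B007 flags P=1 W=1 U=1 S=0
  [1] read 0x2B idx=16: raw=0x2F007 flags P=1 W=1 U=1 S=0
  [2] read 0x2F idx=12: raw=0x32007 flags P=1 W=1 U=1 S=0
  ⇒ phys 0x32834  [3 reads]
#2 VA=0x780800155 (w,kernel):
  [0] read 0x25 idx=30: raw=0x35007 flags P=1 W=1 U=1 S=0
  [1] read 0x35 idx=4: raw=0xB004 flags P=0 W=0 U=1 S=0
  ⇒ fault: PAGE_NOT_PRESENT  — 2 lookups
#3 VA=0x683016EA9 (w,user):
  [0] read 0x25 idx=26: raw=0x37007 flags P=1 W=1 U=1 S=0
  [1] read 0x37 idx=24: raw=0x3A007 flags P=1 W=1 U=1 S=0
  [2] read 0x3A idx=22: raw=0x3B007 flags P=1 W=1 U=1 S=0
  ⇒ phys 0x3BEA9  [3 reads]
#4 VA=0x442A03392 (r,kernel):
  [0] read 0x25 idx=17: raw=0x3D007 flags P=1 W=1 U=1 S=0
  [1] read 0x3D idx=21: raw=0x40007 flags P=1 W=1 U=1 S=0
  [2] read 0x40 idx=3: raw=0x42007 flags P=1 W=1 U=1 S=0
  ⇒ phys 0x42392  [3 reads]

Access #4 fault: NONE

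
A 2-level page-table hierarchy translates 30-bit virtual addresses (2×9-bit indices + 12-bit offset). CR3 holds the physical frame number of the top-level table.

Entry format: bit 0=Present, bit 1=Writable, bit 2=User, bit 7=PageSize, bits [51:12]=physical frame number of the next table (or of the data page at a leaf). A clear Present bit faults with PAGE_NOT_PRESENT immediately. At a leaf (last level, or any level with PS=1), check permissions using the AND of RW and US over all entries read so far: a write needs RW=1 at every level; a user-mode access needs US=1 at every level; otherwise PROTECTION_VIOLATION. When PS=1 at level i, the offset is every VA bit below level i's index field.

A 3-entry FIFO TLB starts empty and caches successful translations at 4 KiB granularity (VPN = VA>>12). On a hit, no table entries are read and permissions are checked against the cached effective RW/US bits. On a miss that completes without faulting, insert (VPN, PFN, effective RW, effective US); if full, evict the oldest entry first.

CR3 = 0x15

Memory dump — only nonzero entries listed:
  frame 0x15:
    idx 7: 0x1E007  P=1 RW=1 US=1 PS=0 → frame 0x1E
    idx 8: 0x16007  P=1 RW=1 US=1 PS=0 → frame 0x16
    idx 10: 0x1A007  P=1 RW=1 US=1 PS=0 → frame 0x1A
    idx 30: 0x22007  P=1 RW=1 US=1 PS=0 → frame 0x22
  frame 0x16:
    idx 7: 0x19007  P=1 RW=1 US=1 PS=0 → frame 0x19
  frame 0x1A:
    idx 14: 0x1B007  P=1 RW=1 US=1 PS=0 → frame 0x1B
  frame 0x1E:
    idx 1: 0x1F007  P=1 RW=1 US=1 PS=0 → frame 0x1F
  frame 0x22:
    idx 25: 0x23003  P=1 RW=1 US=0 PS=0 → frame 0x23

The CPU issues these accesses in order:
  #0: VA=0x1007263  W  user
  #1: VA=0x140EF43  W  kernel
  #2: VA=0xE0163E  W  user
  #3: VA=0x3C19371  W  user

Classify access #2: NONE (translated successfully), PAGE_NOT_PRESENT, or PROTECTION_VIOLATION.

Trace:
#0 VA=0x1007263 (w,user):
  L0 @0x15[8] → 0x16007  P=1,RW=1,US=1,PS=0
  L1 @0x16[7] → 0x19007  P=1,RW=1,US=1,PS=0
  ✓ 0x19263  — 2 lookups
#1 VA=0x140EF43 (w,kernel):
  L0 @0x15[10] → 0x1A007  P=1,RW=1,US=1,PS=0
  L1 @0x1A[14] → 0x1B007  P=1,RW=1,US=1,PS=0
  ✓ 0x1BF43  — 2 lookups
#2 VA=0xE0163E (w,user):
  L0 @0x15[7] → 0x1E007  P=1,RW=1,US=1,PS=0
  L1 @0x1E[1] → 0x1F007  P=1,RW=1,US=1,PS=0
  ✓ 0x1F63E  — 2 lookups
#3 VA=0x3C19371 (w,user):
  L0 @0x15[30] → 0x22007  P=1,RW=1,US=1,PS=0
  L1 @0x22[25] → 0x23003  P=1,RW=1,US=0,PS=0
  ✗ PROTECTION_VIOLATION  [2 reads]

Access #2 fault: NONE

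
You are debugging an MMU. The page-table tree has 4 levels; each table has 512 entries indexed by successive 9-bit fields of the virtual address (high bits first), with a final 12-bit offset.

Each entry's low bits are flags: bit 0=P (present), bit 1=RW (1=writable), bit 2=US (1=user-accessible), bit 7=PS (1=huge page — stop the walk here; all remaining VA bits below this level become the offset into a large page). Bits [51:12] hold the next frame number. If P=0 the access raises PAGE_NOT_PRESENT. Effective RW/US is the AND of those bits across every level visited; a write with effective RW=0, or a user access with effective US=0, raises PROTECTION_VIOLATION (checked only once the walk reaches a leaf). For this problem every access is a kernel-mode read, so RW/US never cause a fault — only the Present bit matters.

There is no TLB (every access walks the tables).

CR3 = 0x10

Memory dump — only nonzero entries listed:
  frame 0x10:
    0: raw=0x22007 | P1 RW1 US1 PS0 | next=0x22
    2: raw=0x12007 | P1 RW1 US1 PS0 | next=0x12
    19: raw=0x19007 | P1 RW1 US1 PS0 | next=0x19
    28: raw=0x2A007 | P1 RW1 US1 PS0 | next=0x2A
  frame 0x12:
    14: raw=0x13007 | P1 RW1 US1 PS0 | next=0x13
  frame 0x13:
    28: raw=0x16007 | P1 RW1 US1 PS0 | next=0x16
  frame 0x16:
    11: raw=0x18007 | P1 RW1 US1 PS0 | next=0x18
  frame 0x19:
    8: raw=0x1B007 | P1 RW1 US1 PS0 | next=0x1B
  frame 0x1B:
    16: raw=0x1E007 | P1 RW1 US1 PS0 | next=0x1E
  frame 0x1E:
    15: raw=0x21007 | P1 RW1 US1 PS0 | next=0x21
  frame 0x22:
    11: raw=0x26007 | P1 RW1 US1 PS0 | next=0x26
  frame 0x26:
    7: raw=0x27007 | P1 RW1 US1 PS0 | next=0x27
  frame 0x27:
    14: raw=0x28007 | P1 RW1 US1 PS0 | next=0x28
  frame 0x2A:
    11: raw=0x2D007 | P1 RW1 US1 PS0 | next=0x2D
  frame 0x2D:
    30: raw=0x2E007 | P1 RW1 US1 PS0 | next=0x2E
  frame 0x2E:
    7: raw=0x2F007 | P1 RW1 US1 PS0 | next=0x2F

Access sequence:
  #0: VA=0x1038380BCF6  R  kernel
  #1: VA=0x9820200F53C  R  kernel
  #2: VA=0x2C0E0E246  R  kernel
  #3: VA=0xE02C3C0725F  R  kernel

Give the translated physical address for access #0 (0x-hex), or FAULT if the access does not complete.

Trace:
#0 VA=0x1038380BCF6 (r,kernel):
  [0] read 0x10 idx=2: raw=0x12007 flags P=1 W=1 U=1 S=0
  [1] read 0x12 idx=14: raw=0x13007 flags P=1 W=1 U=1 S=0
  [2] read 0x13 idx=28: raw=0x16007 flags P=1 W=1 U=1 S=0
  [3] read 0x16 idx=11: raw=0x18007 flags P=1 W=1 U=1 S=0
  → PA=0x18CF6  (4 entries read)
#1 VA=0x9820200F53C (r,kernel):
  [0] read 0x10 idx=19: raw=0x19007 flags P=1 W=1 U=1 S=0
  [1] read 0x19 idx=8: raw=0x1B007 flags P=1 W=1 U=1 S=0
  [2] read 0x1B idx=16: raw=0x1E007 flags P=1 W=1 U=1 S=0
  [3] read 0x1E idx=15: raw=0x21007 flags P=1 W=1 U=1 S=0
  → PA=0x2153C  (4 entries read)
#2 VA=0x2C0E0E246 (r,kernel):
  [0] read 0x10 idx=0: raw=0x22007 flags P=1 W=1 U=1 S=0
  [1] read 0x22 idx=11: raw=0x26007 flags P=1 W=1 U=1 S=0
  [2] read 0x26 idx=7: raw=0x27007 flags P=1 W=1 U=1 S=0
  [3] read 0x27 idx=14: raw=0x28007 flags P=1 W=1 U=1 S=0
  → PA=0x28246  (4 entries read)
#3 VA=0xE02C3C0725F (r,kernel):
  [0] read 0x10 idx=28: raw=0x2A007 flags P=1 W=1 U=1 S=0
  [1] read 0x2A idx=11: raw=0x2D007 flags P=1 W=1 U=1 S=0
  [2] read 0x2D idx=30: raw=0x2E007 flags P=1 W=1 U=1 S=0
  [3] read 0x2E idx=7: raw=0x2F007 flags P=1 W=1 U=1 S=0
  → PA=0x2F25F  (4 entries read)

Access #0 PA: 0x18CF6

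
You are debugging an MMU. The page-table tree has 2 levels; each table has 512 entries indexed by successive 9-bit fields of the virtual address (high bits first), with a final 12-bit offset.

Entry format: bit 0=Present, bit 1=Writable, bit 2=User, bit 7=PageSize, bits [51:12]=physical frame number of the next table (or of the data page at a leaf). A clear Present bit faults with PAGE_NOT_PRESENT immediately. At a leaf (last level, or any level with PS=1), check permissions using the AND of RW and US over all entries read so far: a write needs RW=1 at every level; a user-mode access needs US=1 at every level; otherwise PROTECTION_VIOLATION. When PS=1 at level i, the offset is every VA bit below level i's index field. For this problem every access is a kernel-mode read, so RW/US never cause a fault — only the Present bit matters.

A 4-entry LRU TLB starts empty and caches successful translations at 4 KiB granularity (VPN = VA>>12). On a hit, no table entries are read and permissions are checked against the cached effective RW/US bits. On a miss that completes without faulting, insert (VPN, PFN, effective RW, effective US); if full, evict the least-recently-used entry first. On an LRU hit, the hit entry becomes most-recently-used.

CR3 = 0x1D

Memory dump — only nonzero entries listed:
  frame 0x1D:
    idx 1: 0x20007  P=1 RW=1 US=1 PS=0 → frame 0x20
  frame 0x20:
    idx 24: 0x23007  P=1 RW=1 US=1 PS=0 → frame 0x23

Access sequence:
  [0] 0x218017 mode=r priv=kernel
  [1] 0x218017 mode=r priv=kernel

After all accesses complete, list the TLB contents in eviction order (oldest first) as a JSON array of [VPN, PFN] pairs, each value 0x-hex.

Per-access translation:
#0 VA=0x218017 (r,kernel):
  [0] read 0x1D idx=1: raw=0x20007 flags P=1 W=1 U=1 S=0
  [1] read 0x20 idx=24: raw=0x23007 flags P=1 W=1 U=1 S=0
  ✓ 0x23017  — 2 lookups
#1 VA=0x218017 (r,kernel):
  TLB hit vpn=0x218 → PA=0x23017

TLB: [["0x218", "0x23"]]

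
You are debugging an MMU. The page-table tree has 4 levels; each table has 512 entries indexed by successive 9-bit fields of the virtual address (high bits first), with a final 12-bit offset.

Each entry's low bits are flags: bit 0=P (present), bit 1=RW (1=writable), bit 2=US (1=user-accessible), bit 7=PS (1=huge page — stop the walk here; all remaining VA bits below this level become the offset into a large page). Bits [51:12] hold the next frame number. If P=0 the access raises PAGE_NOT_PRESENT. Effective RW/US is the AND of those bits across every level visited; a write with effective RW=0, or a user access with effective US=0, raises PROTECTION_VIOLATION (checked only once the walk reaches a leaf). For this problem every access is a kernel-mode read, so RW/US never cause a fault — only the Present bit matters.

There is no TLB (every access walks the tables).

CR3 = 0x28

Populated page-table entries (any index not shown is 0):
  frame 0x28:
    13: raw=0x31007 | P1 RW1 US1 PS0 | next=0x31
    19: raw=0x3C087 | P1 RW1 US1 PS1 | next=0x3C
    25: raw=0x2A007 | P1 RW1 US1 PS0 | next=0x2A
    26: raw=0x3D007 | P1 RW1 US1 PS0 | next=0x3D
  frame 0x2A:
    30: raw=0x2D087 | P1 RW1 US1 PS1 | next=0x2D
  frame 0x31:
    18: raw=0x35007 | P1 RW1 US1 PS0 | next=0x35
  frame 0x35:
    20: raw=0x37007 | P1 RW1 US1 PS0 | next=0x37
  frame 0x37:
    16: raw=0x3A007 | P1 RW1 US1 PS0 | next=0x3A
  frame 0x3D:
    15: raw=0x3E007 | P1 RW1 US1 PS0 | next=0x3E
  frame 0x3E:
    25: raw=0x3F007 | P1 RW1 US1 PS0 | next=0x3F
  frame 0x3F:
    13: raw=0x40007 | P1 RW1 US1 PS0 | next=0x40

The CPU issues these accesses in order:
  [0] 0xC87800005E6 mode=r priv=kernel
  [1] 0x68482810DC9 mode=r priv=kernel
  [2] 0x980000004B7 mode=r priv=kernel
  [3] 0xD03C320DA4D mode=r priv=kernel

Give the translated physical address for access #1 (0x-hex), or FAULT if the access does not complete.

Trace:
#0 VA=0xC87800005E6 (r,kernel):
  L0 @0x28[25] → 0x2A007  P=1,RW=1,US=1,PS=0
  L1 @0x2A[30] → 0x2D087  P=1,RW=1,US=1,PS=1
  ⇒ phys 0x2D5E6 (huge @L1)  [2 reads]
#1 VA=0x68482810DC9 (r,kernel):
  L0 @0x28[13] → 0x31007  P=1,RW=1,US=1,PS=0
  L1 @0x31[18] → 0x35007  P=1,RW=1,US=1,PS=0
  L2 @0x35[20] → 0x37007  P=1,RW=1,US=1,PS=0
  L3 @0x37[16] → 0x3A007  P=1,RW=1,US=1,PS=0
  ⇒ phys 0x3ADC9  [4 reads]
#2 VA=0x980000004B7 (r,kernel):
  L0 @0x28[19] → 0x3C087  P=1,RW=1,US=1,PS=1
  ⇒ phys 0x3C4B7 (huge @L0)  [1 reads]
#3 VA=0xD03C320DA4D (r,kernel):
  L0 @0x28[26] → 0x3D007  P=1,RW=1,US=1,PS=0
  L1 @0x3D[15] → 0x3E007  P=1,RW=1,US=1,PS=0
  L2 @0x3E[25] → 0x3F007  P=1,RW=1,US=1,PS=0
  L3 @0x3F[13] → 0x40007  P=1,RW=1,US=1,PS=0
  ⇒ phys 0x40A4D  [4 reads]

Access #1 PA: 0x3ADC9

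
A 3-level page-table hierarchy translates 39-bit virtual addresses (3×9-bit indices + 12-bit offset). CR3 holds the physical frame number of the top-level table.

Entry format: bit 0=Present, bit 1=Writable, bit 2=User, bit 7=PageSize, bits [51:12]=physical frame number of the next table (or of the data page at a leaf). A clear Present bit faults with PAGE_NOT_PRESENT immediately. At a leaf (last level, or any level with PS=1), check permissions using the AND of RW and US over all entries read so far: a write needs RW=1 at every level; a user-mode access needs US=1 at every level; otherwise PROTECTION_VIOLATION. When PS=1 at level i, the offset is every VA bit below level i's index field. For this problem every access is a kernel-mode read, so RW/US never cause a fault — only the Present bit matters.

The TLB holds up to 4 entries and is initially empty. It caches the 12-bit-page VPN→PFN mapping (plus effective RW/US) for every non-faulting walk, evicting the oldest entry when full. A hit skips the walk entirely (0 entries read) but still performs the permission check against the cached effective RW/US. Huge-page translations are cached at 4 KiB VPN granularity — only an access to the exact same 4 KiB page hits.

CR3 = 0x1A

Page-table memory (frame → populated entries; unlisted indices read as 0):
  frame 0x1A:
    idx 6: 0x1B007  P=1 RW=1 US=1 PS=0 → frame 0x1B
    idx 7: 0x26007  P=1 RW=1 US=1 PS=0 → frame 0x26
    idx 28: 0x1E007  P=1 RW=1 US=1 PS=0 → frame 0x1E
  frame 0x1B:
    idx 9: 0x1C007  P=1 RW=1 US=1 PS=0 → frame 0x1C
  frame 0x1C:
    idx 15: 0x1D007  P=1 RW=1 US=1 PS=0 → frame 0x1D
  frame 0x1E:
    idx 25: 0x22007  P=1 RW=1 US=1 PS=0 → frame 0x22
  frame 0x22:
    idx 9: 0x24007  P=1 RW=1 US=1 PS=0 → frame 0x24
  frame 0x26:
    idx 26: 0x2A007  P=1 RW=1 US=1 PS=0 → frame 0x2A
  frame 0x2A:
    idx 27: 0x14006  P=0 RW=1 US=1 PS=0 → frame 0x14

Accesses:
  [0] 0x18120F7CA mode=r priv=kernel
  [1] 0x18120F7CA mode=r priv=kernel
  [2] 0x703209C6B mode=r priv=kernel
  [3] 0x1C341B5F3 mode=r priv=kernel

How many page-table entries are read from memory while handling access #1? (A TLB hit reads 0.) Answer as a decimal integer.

Per-access translation:
#0 VA=0x18120F7CA (r,kernel):
  L0: frame=0x1A idx=6 entry=0x1B007 [P=1 RW=1 US=1 PS=0]
  L1: frame=0x1B idx=9 entry=0x1C007 [P=1 RW=1 US=1 PS=0]
  L2: frame=0x1C idx=15 entry=0x1D007 [P=1 RW=1 US=1 PS=0]
  → PA=0x1D7CA  (3 entries read)
#1 VA=0x18120F7CA (r,kernel):
  TLB hit vpn=0x18120F → PA=0x1D7CA
#2 VA=0x703209C6B (r,kernel):
  L0: frame=0x1A idx=28 entry=0x1E007 [P=1 RW=1 US=1 PS=0]
  L1: frame=0x1E idx=25 entry=0x22007 [P=1 RW=1 US=1 PS=0]
  L2: frame=0x22 idx=9 entry=0x24007 [P=1 RW=1 US=1 PS=0]
  → PA=0x24C6B  (3 entries read)
#3 VA=0x1C341B5F3 (r,kernel):
  L0: frame=0x1A idx=7 entry=0x26007 [P=1 RW=1 US=1 PS=0]
  L1: frame=0x26 idx=26 entry=0x2A007 [P=1 RW=1 US=1 PS=0]
  L2: frame=0x2A idx=27 entry=0x14006 [P=0 RW=1 US=1 PS=0]
  ✗ PAGE_NOT_PRESENT  [3 reads]

Entries read for #1: 0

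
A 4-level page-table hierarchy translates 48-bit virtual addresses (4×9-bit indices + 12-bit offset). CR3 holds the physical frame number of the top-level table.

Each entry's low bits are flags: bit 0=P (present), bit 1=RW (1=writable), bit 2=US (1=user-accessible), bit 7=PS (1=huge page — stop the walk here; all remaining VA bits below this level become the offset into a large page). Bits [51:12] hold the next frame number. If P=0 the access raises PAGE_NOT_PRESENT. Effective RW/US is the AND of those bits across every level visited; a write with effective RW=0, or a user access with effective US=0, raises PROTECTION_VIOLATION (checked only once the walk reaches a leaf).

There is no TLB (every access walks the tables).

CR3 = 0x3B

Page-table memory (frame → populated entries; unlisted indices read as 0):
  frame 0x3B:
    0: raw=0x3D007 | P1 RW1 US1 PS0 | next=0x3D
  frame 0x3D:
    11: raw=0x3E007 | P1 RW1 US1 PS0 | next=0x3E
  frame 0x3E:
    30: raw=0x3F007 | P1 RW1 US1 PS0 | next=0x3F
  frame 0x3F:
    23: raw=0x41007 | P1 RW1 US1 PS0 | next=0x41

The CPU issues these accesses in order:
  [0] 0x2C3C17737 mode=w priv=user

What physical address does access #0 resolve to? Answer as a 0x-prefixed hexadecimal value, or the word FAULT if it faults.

Trace:
#0 VA=0x2C3C17737 (w,user):
  L0: frame=0x3B idx=0 entry=0x3D007 [P=1 RW=1 US=1 PS=0]
  L1: frame=0x3D idx=11 entry=0x3E007 [P=1 RW=1 US=1 PS=0]
  L2: frame=0x3E idx=30 entry=0x3F007 [P=1 RW=1 US=1 PS=0]
  L3: frame=0x3F idx=23 entry=0x41007 [P=1 RW=1 US=1 PS=0]
  → PA=0x41737  (4 entries read)

Access #0 PA: 0x41737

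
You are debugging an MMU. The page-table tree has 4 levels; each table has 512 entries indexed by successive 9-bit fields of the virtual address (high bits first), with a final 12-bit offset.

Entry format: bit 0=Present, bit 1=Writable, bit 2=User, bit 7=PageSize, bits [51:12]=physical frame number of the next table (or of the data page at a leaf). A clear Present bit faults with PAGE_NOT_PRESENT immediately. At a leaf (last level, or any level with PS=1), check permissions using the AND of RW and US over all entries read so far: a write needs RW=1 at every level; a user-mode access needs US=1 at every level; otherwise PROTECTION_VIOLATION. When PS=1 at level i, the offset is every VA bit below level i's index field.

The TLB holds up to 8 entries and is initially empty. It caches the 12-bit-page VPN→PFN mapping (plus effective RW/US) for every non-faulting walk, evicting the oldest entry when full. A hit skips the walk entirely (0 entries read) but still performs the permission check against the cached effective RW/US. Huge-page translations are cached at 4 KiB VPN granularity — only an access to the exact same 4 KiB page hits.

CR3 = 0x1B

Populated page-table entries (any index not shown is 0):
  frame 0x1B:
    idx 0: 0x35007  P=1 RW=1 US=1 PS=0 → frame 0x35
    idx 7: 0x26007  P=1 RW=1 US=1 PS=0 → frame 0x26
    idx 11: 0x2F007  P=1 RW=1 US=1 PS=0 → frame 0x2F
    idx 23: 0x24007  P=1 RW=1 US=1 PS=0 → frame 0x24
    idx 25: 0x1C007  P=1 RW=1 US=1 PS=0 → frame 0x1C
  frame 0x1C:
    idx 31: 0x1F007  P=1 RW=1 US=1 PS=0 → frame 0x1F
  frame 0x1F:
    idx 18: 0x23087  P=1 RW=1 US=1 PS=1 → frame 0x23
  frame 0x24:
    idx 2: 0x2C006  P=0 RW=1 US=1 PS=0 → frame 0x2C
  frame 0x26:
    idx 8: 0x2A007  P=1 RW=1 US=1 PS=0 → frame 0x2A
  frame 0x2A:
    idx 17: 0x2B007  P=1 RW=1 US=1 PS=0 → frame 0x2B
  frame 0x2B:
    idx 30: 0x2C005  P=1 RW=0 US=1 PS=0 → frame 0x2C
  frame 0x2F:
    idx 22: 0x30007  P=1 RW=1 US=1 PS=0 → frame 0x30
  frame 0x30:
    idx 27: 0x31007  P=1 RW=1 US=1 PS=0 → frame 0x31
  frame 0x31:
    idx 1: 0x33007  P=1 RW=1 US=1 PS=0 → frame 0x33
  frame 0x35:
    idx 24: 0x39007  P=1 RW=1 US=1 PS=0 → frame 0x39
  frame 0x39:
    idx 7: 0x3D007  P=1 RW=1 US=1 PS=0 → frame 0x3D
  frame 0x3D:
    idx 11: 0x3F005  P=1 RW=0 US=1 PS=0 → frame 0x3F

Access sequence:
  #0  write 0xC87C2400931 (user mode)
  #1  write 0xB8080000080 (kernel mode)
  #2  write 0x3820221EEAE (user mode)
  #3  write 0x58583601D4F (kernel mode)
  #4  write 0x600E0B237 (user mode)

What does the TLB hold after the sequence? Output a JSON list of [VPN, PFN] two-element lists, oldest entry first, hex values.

Walk each access:
#0 VA=0xC87C2400931 (w,user):
  L0: frame=0x1B idx=25 entry=0x1C007 [P=1 RW=1 US=1 PS=0]
  L1: frame=0x1C idx=31 entry=0x1F007 [P=1 RW=1 US=1 PS=0]
  L2: frame=0x1F idx=18 entry=0x23087 [P=1 RW=1 US=1 PS=1]
  ✓ 0x23931 (huge @L2)  — 3 lookups
#1 VA=0xB8080000080 (w,kernel):
  L0: frame=0x1B idx=23 entry=0x24007 [P=1 RW=1 US=1 PS=0]
  L1: frame=0x24 idx=2 entry=0x2C006 [P=0 RW=1 US=1 PS=0]
  ⇒ fault: PAGE_NOT_PRESENT  — 2 lookups
#2 VA=0x3820221EEAE (w,user):
  L0: frame=0x1B idx=7 entry=0x26007 [P=1 RW=1 US=1 PS=0]
  L1: frame=0x26 idx=8 entry=0x2A007 [P=1 RW=1 US=1 PS=0]
  L2: frame=0x2A idx=17 entry=0x2B007 [P=1 RW=1 US=1 PS=0]
  L3: frame=0x2B idx=30 entry=0x2C005 [P=1 RW=0 US=1 PS=0]
  ⇒ fault: PROTECTION_VIOLATION  — 4 lookups
#3 VA=0x58583601D4F (w,kernel):
  L0: frame=0x1B idx=11 entry=0x2F007 [P=1 RW=1 US=1 PS=0]
  L1: frame=0x2F idx=22 entry=0x30007 [P=1 RW=1 US=1 PS=0]
  L2: frame=0x30 idx=27 entry=0x31007 [P=1 RW=1 US=1 PS=0]
  L3: frame=0x31 idx=1 entry=0x33007 [P=1 RW=1 US=1 PS=0]
  ✓ 0x33D4F  — 4 lookups
#4 VA=0x600E0B237 (w,user):
  L0: frame=0x1B idx=0 entry=0x35007 [P=1 RW=1 US=1 PS=0]
  L1: frame=0x35 idx=24 entry=0x39007 [P=1 RW=1 US=1 PS=0]
  L2: frame=0x39 idx=7 entry=0x3D007 [P=1 RW=1 US=1 PS=0]
  L3: frame=0x3D idx=11 entry=0x3F005 [P=1 RW=0 US=1 PS=0]
  ⇒ fault: PROTECTION_VIOLATION  — 4 lookups

TLB: [["0xC87C2400", "0x23"], ["0x58583601", "0x33"]]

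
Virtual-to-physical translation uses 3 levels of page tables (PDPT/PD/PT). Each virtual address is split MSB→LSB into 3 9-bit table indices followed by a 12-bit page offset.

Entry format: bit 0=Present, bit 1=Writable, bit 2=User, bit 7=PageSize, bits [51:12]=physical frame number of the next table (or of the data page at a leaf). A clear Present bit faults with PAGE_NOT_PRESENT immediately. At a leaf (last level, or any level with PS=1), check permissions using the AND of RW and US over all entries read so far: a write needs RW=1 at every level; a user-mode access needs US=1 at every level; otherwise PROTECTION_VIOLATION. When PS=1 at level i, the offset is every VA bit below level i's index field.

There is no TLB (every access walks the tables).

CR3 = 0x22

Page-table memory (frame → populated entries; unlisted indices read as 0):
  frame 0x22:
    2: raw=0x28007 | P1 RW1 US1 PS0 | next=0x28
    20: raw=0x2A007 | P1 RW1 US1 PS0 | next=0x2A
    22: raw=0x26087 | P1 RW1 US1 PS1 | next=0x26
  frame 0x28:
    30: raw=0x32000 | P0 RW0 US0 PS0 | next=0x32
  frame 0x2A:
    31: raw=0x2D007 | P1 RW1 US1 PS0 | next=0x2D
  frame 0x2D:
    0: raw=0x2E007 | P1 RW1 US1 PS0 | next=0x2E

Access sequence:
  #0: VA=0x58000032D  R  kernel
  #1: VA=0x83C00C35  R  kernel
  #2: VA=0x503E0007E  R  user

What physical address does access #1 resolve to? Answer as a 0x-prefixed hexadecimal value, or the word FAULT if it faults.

Walk each access:
#0 VA=0x58000032D (r,kernel):
  [0] read 0x22 idx=22: raw=0x26087 flags P=1 W=1 U=1 S=1
  ⇒ phys 0x2632D (huge @L0)  [1 reads]
#1 VA=0x83C00C35 (r,kernel):
  [0] read 0x22 idx=2: raw=0x28007 flags P=1 W=1 U=1 S=0
  [1] read 0x28 idx=30: raw=0x32000 flags P=0 W=0 U=0 S=0
  ✗ PAGE_NOT_PRESENT  [2 reads]
#2 VA=0x503E0007E (r,user):
  [0] read 0x22 idx=20: raw=0x2A007 flags P=1 W=1 U=1 S=0
  [1] read 0x2A idx=31: raw=0x2D007 flags P=1 W=1 U=1 S=0
  [2] read 0x2D idx=0: raw=0x2E007 flags P=1 W=1 U=1 S=0
  ⇒ phys 0x2E07E  [3 reads]

Access #1 PA: FAULT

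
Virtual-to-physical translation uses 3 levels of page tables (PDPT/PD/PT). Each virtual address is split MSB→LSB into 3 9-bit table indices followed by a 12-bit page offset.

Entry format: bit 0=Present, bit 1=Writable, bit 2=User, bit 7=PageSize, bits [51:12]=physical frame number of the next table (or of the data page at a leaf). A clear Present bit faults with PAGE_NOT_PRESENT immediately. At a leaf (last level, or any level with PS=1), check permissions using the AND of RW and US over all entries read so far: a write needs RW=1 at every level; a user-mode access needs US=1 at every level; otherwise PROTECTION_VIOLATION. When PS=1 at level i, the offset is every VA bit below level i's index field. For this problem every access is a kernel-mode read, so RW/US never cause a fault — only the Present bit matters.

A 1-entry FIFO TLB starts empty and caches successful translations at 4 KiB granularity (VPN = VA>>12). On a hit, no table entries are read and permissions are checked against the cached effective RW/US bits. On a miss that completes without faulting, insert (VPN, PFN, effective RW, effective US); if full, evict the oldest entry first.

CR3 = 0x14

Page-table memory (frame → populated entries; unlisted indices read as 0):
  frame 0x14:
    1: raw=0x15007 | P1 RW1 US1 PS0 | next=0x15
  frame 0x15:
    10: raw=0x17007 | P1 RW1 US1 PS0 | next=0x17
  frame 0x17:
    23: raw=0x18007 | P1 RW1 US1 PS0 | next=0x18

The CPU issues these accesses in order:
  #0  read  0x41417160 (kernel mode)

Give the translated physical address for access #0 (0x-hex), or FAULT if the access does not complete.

Per-access translation:
#0 VA=0x41417160 (r,kernel):
  L0: frame=0x14 idx=1 entry=0x15007 [P=1 RW=1 US=1 PS=0]
  L1: frame=0x15 idx=10 entry=0x17007 [P=1 RW=1 US=1 PS=0]
  L2: frame=0x17 idx=23 entry=0x18007 [P=1 RW=1 US=1 PS=0]
  → PA=0x18160  (3 entries read)

Access #0 PA: 0x18160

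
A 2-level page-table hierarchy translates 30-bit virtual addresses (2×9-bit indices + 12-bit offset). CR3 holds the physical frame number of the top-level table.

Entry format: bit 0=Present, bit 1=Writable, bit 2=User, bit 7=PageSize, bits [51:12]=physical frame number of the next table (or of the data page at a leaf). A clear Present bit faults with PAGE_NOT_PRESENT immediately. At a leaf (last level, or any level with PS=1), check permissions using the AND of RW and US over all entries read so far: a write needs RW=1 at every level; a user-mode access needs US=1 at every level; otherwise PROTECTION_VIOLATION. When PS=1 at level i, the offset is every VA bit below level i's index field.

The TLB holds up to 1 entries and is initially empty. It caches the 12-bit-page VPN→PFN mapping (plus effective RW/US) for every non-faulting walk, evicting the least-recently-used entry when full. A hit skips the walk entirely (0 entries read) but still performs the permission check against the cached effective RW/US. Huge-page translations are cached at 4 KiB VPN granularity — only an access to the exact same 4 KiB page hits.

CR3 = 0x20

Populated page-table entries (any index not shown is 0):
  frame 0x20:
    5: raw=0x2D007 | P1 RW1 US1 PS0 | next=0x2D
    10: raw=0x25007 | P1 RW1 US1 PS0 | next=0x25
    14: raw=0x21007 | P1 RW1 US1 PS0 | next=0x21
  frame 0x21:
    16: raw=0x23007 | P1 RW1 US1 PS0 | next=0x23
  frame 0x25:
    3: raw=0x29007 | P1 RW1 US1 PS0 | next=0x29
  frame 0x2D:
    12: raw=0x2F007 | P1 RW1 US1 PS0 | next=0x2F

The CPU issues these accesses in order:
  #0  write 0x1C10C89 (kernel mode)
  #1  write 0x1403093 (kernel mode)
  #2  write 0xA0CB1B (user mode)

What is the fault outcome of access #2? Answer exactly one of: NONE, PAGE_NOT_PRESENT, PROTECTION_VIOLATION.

Walk each access:
#0 VA=0x1C10C89 (w,kernel):
  L0 @0x20[14] → 0x21007  P=1,RW=1,US=1,PS=0
  L1 @0x21[16] → 0x23007  P=1,RW=1,US=1,PS=0
  ⇒ phys 0x23C89  [2 reads]
#1 VA=0x1403093 (w,kernel):
  L0 @0x20[10] → 0x25007  P=1,RW=1,US=1,PS=0
  L1 @0x25[3] → 0x29007  P=1,RW=1,US=1,PS=0
  ⇒ phys 0x29093  [2 reads]
#2 VA=0xA0CB1B (w,user):
  L0 @0x20[5] → 0x2D007  P=1,RW=1,US=1,PS=0
  L1 @0x2D[12] → 0x2F007  P=1,RW=1,US=1,PS=0
  ⇒ phys 0x2FB1B  [2 reads]

Access #2 fault: NONE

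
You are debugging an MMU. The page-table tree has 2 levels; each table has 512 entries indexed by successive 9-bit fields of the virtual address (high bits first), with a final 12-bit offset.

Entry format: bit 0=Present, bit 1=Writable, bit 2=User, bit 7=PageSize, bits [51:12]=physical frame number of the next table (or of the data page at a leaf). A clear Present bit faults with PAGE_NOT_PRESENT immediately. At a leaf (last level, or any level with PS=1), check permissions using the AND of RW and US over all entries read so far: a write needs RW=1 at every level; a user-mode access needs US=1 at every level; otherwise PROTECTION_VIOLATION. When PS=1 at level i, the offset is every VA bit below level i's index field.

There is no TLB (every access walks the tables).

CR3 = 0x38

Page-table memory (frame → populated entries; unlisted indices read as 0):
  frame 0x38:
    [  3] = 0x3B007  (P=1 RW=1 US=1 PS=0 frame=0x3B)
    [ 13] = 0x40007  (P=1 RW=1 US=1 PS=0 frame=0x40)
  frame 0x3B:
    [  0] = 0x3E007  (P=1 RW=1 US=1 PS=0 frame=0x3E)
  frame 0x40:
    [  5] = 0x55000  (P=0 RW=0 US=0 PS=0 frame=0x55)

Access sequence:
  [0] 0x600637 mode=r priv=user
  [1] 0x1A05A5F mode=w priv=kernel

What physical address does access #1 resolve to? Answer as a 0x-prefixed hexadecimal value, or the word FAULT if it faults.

Walk each access:
#0 VA=0x600637 (r,user):
  L0: frame=0x38 idx=3 entry=0x3B007 [P=1 RW=1 US=1 PS=0]
  L1: frame=0x3B idx=0 entry=0x3E007 [P=1 RW=1 US=1 PS=0]
  ✓ 0x3E637  — 2 lookups
#1 VA=0x1A05A5F (w,kernel):
  L0: frame=0x38 idx=13 entry=0x40007 [P=1 RW=1 US=1 PS=0]
  L1: frame=0x40 idx=5 entry=0x55000 [P=0 RW=0 US=0 PS=0]
  → PAGE_NOT_PRESENT  (2 entries read)

Access #1 PA: FAULT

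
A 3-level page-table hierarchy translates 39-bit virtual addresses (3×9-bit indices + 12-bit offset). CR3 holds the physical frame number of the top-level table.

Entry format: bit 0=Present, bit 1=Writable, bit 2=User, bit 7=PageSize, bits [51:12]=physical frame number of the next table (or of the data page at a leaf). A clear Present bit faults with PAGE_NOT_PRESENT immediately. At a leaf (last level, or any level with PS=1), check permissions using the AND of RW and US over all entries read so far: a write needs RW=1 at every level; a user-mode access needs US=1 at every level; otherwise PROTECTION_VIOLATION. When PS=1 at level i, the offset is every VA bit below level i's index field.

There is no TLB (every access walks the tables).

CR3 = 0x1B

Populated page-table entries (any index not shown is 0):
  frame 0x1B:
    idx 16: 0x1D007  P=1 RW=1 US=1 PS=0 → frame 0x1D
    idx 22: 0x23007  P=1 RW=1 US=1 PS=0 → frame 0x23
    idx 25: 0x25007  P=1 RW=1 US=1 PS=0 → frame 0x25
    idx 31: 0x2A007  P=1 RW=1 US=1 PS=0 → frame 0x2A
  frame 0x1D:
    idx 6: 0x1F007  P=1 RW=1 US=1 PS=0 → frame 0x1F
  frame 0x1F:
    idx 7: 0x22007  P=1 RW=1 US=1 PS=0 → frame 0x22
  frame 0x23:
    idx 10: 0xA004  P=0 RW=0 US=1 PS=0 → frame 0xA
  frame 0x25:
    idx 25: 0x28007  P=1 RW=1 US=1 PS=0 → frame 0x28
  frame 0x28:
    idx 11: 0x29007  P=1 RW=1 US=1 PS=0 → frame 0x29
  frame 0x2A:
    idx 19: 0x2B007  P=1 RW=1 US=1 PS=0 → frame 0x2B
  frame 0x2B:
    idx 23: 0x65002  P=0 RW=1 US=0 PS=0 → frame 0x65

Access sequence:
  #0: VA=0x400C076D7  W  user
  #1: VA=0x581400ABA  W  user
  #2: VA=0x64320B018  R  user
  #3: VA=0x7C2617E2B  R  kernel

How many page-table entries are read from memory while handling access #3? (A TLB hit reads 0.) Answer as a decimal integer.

Per-access translation:
#0 VA=0x400C076D7 (w,user):
  [0] read 0x1B idx=16: raw=0x1D007 flags P=1 W=1 U=1 S=0
  [1] read 0x1D idx=6: raw=0x1F007 flags P=1 W=1 U=1 S=0
  [2] read 0x1F idx=7: raw=0x22007 flags P=1 W=1 U=1 S=0
  → PA=0x226D7  (3 entries read)
#1 VA=0x581400ABA (w,user):
  [0] read 0x1B idx=22: raw=0x23007 flags P=1 W=1 U=1 S=0
  [1] read 0x23 idx=10: raw=0xA004 flags P=0 W=0 U=1 S=0
  → PAGE_NOT_PRESENT  (2 entries read)
#2 VA=0x64320B018 (r,user):
  [0] read 0x1B idx=25: raw=0x25007 flags P=1 W=1 U=1 S=0
  [1] read 0x25 idx=25: raw=0x28007 flags P=1 W=1 U=1 S=0
  [2] read 0x28 idx=11: raw=0x29007 flags P=1 W=1 U=1 S=0
  → PA=0x29018  (3 entries read)
#3 VA=0x7C2617E2B (r,kernel):
  [0] read 0x1B idx=31: raw=0x2A007 flags P=1 W=1 U=1 S=0
  [1] read 0x2A idx=19: raw=0x2B007 flags P=1 W=1 U=1 S=0
  [2] read 0x2B idx=23: raw=0x65002 flags P=0 W=1 U=0 S=0
  → PAGE_NOT_PRESENT  (3 entries read)

Entries read for #3: 3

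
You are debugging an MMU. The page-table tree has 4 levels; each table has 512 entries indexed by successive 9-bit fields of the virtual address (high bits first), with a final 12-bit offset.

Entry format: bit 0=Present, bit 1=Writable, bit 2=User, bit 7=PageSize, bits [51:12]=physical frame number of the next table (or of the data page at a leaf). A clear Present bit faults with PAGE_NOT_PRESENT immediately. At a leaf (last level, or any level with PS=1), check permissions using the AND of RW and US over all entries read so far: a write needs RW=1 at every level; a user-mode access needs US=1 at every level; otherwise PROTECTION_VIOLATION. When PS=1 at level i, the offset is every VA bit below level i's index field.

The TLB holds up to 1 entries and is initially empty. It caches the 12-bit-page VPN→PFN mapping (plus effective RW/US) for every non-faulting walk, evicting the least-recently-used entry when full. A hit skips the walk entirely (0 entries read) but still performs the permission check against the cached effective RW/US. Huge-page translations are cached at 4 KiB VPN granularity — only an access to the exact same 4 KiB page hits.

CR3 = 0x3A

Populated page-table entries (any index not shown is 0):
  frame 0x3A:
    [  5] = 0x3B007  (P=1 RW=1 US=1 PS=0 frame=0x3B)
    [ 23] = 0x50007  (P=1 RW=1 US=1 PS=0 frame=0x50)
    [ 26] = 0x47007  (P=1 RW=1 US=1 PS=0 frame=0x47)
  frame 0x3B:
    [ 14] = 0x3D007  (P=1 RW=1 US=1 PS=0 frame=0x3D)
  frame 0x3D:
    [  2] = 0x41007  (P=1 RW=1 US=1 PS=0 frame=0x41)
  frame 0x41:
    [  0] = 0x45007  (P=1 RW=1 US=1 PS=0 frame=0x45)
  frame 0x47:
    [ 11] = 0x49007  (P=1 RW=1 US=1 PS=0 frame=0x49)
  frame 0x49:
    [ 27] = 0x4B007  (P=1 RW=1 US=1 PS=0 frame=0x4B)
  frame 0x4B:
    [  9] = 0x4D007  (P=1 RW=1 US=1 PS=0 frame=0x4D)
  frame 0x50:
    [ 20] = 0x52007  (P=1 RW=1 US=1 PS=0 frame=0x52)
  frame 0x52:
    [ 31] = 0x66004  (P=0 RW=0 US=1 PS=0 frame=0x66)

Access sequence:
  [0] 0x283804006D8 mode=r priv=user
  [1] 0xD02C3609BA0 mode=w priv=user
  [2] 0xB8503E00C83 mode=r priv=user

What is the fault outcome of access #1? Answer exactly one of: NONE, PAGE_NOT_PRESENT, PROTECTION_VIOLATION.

Walk each access:
#0 VA=0x283804006D8 (r,user):
  L0: frame=0x3A idx=5 entry=0x3B007 [P=1 RW=1 US=1 PS=0]
  L1: frame=0x3B idx=14 entry=0x3D007 [P=1 RW=1 US=1 PS=0]
  L2: frame=0x3D idx=2 entry=0x41007 [P=1 RW=1 US=1 PS=0]
  L3: frame=0x41 idx=0 entry=0x45007 [P=1 RW=1 US=1 PS=0]
  ✓ 0x456D8  — 4 lookups
#1 VA=0xD02C3609BA0 (w,user):
  L0: frame=0x3A idx=26 entry=0x47007 [P=1 RW=1 US=1 PS=0]
  L1: frame=0x47 idx=11 entry=0x49007 [P=1 RW=1 US=1 PS=0]
  L2: frame=0x49 idx=27 entry=0x4B007 [P=1 RW=1 US=1 PS=0]
  L3: frame=0x4B idx=9 entry=0x4D007 [P=1 RW=1 US=1 PS=0]
  ✓ 0x4DBA0  — 4 lookups
#2 VA=0xB8503E00C83 (r,user):
  L0: frame=0x3A idx=23 entry=0x50007 [P=1 RW=1 US=1 PS=0]
  L1: frame=0x50 idx=20 entry=0x52007 [P=1 RW=1 US=1 PS=0]
  L2: frame=0x52 idx=31 entry=0x66004 [P=0 RW=0 US=1 PS=0]
  ⇒ fault: PAGE_NOT_PRESENT  — 3 lookups

Access #1 fault: NONE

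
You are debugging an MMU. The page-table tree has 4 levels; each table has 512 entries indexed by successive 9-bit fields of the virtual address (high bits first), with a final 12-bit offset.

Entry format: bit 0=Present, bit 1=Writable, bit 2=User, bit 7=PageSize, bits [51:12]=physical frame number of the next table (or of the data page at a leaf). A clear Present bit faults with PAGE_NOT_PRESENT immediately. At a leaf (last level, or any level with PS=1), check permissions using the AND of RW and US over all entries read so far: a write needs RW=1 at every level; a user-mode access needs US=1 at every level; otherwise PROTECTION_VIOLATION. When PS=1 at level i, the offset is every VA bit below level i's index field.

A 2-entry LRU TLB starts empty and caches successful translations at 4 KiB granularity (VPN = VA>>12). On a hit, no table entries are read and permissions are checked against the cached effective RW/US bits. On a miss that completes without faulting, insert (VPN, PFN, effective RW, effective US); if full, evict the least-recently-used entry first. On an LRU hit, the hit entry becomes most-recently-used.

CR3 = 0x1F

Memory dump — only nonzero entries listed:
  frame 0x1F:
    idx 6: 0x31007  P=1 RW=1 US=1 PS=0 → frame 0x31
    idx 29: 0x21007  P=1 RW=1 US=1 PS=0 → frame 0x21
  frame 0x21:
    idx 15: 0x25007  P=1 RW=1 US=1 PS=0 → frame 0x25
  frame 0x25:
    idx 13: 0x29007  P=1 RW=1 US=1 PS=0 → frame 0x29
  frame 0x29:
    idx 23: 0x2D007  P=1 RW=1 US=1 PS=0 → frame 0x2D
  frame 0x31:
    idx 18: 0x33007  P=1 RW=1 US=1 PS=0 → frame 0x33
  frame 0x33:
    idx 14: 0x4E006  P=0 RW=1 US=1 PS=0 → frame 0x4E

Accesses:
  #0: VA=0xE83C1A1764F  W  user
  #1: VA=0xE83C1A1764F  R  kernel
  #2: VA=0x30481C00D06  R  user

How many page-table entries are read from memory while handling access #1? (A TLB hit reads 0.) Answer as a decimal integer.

Walk each access:
#0 VA=0xE83C1A1764F (w,user):
  lvl0: tbl 0x1F, slot 29 ⇒ 0x21007 (P1/RW1/US1/PS0)
  lvl1: tbl 0x21, slot 15 ⇒ 0x25007 (P1/RW1/US1/PS0)
  lvl2: tbl 0x25, slot 13 ⇒ 0x29007 (P1/RW1/US1/PS0)
  lvl3: tbl 0x29, slot 23 ⇒ 0x2D007 (P1/RW1/US1/PS0)
  ⇒ phys 0x2D64F  [4 reads]
#1 VA=0xE83C1A1764F (r,kernel):
  TLB hit vpn=0xE83C1A17 → PA=0x2D64F
#2 VA=0x30481C00D06 (r,user):
  lvl0: tbl 0x1F, slot 6 ⇒ 0x31007 (P1/RW1/US1/PS0)
  lvl1: tbl 0x31, slot 18 ⇒ 0x33007 (P1/RW1/US1/PS0)
  lvl2: tbl 0x33, slot 14 ⇒ 0x4E006 (P0/RW1/US1/PS0)
  → PAGE_NOT_PRESENT  (3 entries read)

Entries read for #1: 0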